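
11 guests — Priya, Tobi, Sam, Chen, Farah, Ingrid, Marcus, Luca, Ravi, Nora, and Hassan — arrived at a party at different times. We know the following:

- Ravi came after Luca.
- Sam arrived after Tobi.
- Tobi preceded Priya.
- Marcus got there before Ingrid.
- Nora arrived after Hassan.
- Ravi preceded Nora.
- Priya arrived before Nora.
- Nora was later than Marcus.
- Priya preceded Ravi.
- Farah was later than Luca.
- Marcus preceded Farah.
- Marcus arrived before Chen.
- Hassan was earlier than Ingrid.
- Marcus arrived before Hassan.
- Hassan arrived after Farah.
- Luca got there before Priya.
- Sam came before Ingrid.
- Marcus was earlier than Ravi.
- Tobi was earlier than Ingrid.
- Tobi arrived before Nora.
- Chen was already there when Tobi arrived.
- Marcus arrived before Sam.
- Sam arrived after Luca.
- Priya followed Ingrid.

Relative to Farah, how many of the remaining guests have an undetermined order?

Forced before Farah: Luca and Marcus; forced after Farah: Hassan, Ingrid, Nora, Priya, and Ravi.
That leaves Chen, Sam, and Tobi with no forced order relative to Farah — 3.

3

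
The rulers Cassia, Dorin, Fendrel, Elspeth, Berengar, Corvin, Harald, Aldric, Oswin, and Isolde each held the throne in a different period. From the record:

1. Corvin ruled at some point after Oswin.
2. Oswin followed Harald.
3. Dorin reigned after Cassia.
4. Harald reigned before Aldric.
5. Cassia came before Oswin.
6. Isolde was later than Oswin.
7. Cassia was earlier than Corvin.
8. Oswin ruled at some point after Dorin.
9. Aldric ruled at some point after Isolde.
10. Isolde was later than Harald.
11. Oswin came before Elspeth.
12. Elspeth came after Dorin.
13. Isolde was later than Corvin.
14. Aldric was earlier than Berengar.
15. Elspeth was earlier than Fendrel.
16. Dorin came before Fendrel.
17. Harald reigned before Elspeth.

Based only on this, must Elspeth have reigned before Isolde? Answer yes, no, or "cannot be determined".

cannot be determined

No chain of stated constraints runs from Elspeth to Isolde, and none runs from Isolde to Elspeth either.
So the relative order of Elspeth and Isolde is not fixed by the given facts.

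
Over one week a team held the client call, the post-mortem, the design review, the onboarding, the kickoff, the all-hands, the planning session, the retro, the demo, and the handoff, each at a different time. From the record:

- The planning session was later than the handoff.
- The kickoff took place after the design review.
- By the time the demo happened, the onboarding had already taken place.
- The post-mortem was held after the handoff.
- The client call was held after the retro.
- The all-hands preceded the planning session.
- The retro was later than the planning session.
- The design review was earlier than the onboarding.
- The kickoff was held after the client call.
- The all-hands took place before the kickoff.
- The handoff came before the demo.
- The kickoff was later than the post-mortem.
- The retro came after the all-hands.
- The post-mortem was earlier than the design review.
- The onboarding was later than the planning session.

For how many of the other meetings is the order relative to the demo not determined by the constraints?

3

Forced before the demo: the all-hands, the design review, the handoff, the onboarding, the planning session, and the post-mortem.
That leaves the client call, the kickoff, and the retro with no forced order relative to the demo — 3.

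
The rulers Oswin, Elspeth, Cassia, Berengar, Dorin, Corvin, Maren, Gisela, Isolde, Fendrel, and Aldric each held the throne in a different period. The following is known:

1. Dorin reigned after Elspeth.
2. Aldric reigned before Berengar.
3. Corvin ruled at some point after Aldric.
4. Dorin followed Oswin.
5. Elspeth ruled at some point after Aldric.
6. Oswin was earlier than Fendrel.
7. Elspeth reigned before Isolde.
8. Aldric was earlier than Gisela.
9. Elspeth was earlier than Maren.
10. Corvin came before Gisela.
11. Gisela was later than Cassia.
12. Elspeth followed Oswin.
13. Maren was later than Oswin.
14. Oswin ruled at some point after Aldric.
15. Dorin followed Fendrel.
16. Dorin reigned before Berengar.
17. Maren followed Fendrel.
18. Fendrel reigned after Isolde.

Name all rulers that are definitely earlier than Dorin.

Directly stated before Dorin: Elspeth, Fendrel, and Oswin.
Aldric reaches Dorin via Aldric → Oswin → Dorin.
Isolde reaches Dorin via Isolde → Fendrel → Dorin.

Aldric, Elspeth, Fendrel, Isolde, Oswin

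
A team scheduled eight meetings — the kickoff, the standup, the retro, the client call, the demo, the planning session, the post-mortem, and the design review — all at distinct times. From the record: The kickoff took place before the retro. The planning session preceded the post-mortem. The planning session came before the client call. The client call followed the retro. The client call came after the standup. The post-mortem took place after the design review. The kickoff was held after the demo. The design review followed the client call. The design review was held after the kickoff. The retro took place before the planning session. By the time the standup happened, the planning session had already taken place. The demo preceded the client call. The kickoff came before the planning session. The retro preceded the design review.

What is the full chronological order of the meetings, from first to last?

the demo, the kickoff, the retro, the planning session, the standup, the client call, the design review, the post-mortem

The constraints fix every adjacent pair, so only one ordering works:
the demo → the kickoff → the retro → the planning session → the standup → the client call → the design review → the post-mortem.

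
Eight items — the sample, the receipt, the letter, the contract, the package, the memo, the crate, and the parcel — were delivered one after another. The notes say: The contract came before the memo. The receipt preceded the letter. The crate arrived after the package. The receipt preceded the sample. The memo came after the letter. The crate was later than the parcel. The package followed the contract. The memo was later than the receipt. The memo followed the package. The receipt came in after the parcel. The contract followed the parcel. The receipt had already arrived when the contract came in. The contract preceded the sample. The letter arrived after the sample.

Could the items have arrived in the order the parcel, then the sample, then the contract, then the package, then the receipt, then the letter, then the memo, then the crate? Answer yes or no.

no

The constraints require the receipt before the contract, but in the proposed sequence the contract appears ahead of the receipt. That one violation is enough.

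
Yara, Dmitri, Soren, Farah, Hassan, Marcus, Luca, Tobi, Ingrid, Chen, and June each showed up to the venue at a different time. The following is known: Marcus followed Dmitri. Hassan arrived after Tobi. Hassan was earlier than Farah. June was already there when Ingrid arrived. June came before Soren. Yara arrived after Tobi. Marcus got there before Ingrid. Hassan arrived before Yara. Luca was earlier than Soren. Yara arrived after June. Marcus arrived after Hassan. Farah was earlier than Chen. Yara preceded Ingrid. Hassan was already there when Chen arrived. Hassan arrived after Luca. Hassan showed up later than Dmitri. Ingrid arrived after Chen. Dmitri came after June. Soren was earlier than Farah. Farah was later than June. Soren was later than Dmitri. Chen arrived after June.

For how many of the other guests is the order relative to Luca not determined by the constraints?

Forced after Luca: Chen, Farah, Hassan, Ingrid, Marcus, Soren, and Yara.
That leaves Dmitri, June, and Tobi with no forced order relative to Luca — 3.

3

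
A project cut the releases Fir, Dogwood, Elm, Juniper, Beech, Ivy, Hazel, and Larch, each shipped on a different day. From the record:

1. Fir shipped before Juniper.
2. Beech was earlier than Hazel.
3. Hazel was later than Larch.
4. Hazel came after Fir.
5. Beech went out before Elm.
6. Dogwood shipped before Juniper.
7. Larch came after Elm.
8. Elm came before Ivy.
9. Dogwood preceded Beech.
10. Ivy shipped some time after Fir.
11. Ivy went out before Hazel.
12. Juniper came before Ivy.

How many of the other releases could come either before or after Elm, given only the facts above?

Forced before Elm: Beech and Dogwood; forced after Elm: Hazel, Ivy, and Larch.
That leaves Fir and Juniper with no forced order relative to Elm — 2.

2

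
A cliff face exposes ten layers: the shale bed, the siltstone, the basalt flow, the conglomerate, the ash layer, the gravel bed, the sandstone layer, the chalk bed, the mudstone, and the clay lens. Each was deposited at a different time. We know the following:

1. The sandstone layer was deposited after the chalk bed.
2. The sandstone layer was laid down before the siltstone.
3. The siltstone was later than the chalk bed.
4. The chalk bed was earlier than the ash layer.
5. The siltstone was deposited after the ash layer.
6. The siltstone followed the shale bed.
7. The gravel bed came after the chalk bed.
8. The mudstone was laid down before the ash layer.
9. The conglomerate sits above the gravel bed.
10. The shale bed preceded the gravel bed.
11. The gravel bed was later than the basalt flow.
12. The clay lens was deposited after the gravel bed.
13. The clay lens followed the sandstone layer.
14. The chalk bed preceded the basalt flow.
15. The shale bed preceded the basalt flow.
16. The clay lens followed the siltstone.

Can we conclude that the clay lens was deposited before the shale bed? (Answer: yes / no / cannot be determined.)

Tracing the constraints gives the shale bed → the gravel bed → the clay lens, so the shale bed must come before the clay lens.
That means the clay lens cannot be before the shale bed.

no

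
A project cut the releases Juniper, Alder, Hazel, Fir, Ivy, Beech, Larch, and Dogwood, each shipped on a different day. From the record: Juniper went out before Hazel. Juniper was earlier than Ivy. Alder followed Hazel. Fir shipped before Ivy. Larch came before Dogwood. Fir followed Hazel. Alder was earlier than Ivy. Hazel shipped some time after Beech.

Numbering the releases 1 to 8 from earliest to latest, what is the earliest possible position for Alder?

4

Beech, Hazel, and Juniper must all come before Alder — 3 forced predecessors.
Nothing else is forced ahead of Alder, so its earliest slot is position 3 + 1 = 4.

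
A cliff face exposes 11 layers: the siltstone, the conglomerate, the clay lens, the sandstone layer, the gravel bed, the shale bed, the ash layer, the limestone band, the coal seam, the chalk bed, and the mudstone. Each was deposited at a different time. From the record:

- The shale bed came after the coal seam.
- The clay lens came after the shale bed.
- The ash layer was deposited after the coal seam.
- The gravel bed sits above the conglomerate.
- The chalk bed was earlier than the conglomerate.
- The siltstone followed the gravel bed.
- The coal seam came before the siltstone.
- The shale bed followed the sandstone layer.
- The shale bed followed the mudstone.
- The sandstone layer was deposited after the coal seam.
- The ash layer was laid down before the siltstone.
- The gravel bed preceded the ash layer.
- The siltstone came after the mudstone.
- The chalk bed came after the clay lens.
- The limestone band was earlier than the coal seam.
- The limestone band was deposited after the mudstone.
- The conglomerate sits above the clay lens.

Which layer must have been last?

Every other layer has a chain of constraints placing it before the siltstone, so the siltstone is last.

the siltstone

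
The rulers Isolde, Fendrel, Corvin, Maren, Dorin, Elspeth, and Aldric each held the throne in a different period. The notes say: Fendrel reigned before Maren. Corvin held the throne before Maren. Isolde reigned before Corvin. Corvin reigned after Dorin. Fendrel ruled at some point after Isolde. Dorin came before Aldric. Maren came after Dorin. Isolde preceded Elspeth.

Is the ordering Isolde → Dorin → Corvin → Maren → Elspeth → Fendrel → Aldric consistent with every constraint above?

no

The constraints require Fendrel before Maren, but in the proposed sequence Maren appears ahead of Fendrel. That one violation is enough.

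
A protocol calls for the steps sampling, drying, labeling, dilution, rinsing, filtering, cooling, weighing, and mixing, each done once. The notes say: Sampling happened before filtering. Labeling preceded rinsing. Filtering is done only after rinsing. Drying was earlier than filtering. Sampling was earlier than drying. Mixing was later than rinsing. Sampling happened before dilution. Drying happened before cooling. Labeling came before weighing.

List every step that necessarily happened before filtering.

drying, labeling, rinsing, sampling

Directly stated before filtering: drying, rinsing, and sampling.
Labeling reaches filtering via labeling → rinsing → filtering.
No chain forces cooling (or any of the others) ahead of filtering.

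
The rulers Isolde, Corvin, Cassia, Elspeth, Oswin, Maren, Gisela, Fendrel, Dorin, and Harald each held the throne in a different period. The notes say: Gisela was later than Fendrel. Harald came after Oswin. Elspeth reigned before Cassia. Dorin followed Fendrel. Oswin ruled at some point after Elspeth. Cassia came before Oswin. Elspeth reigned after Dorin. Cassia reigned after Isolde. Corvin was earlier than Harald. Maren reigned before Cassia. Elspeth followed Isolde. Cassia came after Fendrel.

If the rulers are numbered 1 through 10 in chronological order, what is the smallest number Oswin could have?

7

Cassia, Dorin, Elspeth, Fendrel, Isolde, and Maren must all come before Oswin — 6 forced predecessors.
Nothing else is forced ahead of Oswin, so their earliest slot is position 6 + 1 = 7.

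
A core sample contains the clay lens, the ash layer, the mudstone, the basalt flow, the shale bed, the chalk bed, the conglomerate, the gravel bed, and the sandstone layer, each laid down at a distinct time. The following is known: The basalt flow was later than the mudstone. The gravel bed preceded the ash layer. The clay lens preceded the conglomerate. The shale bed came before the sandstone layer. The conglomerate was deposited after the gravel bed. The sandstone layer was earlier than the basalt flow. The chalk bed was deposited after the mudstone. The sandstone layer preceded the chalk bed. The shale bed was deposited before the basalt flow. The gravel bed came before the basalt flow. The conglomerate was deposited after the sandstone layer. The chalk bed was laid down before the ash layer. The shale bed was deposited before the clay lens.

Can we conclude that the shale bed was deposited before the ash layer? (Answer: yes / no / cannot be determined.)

Chain the constraints: the shale bed → the sandstone layer → the chalk bed → the ash layer. Each link is directly stated, so the shale bed comes before the ash layer.

yes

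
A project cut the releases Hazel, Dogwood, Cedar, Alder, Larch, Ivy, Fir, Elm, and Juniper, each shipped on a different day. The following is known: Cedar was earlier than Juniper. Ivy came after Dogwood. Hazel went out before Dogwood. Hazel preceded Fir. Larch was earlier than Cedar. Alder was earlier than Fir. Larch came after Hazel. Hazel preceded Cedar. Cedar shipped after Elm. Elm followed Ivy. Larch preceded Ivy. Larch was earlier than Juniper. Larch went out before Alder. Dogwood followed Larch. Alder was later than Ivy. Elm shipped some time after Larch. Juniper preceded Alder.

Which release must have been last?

Every other release has a chain of constraints placing it before Fir, so Fir is last.

Fir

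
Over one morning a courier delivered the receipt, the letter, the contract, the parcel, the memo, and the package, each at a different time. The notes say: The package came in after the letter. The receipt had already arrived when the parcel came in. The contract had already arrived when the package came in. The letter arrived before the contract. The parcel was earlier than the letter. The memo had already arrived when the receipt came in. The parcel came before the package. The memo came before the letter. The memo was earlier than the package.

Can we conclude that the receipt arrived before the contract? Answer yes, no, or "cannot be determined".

Chain the constraints: the receipt → the parcel → the letter → the contract. Each link is directly stated, so the receipt comes before the contract.

yes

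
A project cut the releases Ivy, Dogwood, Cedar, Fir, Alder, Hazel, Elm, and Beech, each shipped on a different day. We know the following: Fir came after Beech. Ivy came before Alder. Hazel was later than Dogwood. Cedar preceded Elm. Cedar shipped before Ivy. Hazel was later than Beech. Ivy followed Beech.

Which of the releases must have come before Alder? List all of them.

Beech, Cedar, Ivy

Directly stated before Alder: Ivy.
Beech reaches Alder via Beech → Ivy → Alder.
Cedar reaches Alder via Cedar → Ivy → Alder.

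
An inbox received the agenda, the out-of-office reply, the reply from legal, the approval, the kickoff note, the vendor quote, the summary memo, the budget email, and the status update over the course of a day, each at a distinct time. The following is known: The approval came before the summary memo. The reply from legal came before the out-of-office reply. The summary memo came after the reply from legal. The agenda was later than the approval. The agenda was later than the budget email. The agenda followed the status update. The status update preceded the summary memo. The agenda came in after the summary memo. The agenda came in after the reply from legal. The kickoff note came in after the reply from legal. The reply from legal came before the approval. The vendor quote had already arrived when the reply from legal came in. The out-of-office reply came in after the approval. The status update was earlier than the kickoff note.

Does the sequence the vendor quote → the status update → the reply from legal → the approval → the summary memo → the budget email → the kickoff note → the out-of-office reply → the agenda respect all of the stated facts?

yes

Check each stated constraint against the proposed order — e.g. the reply from legal is ahead of the agenda; the status update is ahead of the agenda. Every pair is in the required order; nothing is violated.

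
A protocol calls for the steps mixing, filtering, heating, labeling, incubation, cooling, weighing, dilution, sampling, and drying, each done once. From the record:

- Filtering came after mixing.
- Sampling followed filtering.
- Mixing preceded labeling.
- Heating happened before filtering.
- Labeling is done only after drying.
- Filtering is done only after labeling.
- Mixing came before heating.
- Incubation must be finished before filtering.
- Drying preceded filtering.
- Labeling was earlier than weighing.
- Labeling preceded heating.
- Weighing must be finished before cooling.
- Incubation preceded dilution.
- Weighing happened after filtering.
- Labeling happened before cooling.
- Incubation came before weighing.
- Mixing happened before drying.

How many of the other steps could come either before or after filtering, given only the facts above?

1

Forced before filtering: drying, heating, incubation, labeling, and mixing; forced after filtering: cooling, sampling, and weighing.
That leaves dilution with no forced order relative to filtering — 1.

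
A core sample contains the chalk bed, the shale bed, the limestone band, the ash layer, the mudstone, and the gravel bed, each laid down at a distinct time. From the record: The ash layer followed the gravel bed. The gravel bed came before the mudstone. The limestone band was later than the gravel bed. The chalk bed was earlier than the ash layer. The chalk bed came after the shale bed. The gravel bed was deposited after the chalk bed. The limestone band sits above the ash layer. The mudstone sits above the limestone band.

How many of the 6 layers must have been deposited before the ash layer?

Directly stated before the ash layer: the chalk bed and the gravel bed.
The shale bed reaches the ash layer via the shale bed → the chalk bed → the ash layer.
No chain forces the mudstone (or any of the others) ahead of the ash layer.
That's the chalk bed, the gravel bed, and the shale bed — 3 in all.

3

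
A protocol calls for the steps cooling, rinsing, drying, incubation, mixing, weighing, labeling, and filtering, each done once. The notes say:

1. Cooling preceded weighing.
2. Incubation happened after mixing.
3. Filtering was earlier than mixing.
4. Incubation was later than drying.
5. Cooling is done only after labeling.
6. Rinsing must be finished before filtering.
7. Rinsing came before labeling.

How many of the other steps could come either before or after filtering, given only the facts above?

Forced before filtering: rinsing; forced after filtering: incubation and mixing.
That leaves cooling, drying, labeling, and weighing with no forced order relative to filtering — 4.

4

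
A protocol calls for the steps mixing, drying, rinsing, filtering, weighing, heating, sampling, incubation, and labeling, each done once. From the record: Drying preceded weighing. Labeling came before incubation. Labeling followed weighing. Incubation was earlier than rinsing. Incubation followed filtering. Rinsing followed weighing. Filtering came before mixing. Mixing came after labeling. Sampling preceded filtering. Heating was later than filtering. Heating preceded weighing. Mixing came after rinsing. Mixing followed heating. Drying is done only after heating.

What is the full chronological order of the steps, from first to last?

The constraints fix every adjacent pair, so only one ordering works:
sampling → filtering → heating → drying → weighing → labeling → incubation → rinsing → mixing.

sampling, filtering, heating, drying, weighing, labeling, incubation, rinsing, mixing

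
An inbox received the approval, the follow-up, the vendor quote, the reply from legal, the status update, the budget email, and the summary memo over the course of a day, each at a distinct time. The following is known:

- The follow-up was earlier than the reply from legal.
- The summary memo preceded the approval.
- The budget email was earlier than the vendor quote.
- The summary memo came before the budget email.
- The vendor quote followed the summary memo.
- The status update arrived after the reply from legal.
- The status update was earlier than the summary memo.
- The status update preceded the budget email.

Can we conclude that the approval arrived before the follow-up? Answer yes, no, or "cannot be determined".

no

Tracing the constraints gives the follow-up → the reply from legal → the status update → the summary memo → the approval, so the follow-up must come before the approval.
That means the approval cannot be before the follow-up.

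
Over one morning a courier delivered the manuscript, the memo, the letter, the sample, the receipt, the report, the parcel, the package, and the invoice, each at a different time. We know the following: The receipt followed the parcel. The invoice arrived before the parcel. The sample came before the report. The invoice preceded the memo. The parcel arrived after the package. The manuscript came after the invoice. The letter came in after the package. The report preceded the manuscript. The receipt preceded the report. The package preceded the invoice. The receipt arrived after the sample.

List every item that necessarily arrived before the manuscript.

the invoice, the package, the parcel, the receipt, the report, the sample

Directly stated before the manuscript: the invoice and the report.
The package reaches the manuscript via the package → the invoice → the manuscript.
The parcel reaches the manuscript via the parcel → the receipt → the report → the manuscript.
The receipt reaches the manuscript via the receipt → the report → the manuscript.
Likewise the sample reaches the manuscript by chaining the stated constraints.
No chain forces the letter (or any of the others) ahead of the manuscript.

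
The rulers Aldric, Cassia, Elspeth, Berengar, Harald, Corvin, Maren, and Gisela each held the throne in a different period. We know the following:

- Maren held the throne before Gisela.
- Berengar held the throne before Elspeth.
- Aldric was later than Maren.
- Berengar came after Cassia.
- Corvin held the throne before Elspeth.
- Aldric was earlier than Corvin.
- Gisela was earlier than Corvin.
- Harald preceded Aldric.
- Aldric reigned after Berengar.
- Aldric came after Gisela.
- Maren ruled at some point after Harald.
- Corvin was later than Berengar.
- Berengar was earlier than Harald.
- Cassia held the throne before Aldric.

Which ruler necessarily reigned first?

Cassia has a chain of constraints placing them before every other ruler, so Cassia must be first.

Cassia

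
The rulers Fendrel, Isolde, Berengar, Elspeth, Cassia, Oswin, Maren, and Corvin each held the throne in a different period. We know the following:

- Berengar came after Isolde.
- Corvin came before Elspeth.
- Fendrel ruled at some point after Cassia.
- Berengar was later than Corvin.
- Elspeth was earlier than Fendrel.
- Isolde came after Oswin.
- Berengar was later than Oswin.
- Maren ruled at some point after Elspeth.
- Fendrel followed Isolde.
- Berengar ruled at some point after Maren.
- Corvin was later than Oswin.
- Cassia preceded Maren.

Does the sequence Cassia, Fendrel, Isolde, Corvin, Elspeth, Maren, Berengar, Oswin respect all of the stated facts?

no

The constraints require Oswin before Corvin, but in the proposed sequence Corvin appears ahead of Oswin. That one violation is enough.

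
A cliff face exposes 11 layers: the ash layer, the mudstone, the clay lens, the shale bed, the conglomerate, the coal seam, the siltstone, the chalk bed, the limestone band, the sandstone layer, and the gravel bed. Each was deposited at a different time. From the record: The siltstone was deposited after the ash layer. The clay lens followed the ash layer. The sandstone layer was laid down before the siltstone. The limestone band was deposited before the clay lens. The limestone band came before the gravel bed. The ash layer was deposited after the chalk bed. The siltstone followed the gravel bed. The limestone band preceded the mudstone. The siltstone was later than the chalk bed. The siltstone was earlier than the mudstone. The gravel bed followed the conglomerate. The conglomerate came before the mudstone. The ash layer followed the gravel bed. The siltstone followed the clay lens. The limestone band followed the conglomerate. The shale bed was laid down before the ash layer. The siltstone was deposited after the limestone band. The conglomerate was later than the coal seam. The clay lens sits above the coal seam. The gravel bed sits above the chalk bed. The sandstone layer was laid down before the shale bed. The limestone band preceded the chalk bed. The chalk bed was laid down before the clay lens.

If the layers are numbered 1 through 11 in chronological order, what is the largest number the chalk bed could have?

The chalk bed must come before the ash layer, the clay lens, the gravel bed, the mudstone, and the siltstone — 5 layers forced after it.
Everything else can be placed before the chalk bed in some valid order, so the chalk bed can sit as late as position 11 − 5 = 6.

6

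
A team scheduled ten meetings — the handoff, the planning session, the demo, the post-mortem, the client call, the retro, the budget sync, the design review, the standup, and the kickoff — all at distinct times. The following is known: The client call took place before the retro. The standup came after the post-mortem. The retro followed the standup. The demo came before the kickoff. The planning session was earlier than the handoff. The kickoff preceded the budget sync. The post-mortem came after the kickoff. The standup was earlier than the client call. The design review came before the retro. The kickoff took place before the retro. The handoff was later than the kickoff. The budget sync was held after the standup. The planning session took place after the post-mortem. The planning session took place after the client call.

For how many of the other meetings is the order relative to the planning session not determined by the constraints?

3

Forced before the planning session: the client call, the demo, the kickoff, the post-mortem, and the standup; forced after the planning session: the handoff.
That leaves the budget sync, the design review, and the retro with no forced order relative to the planning session — 3.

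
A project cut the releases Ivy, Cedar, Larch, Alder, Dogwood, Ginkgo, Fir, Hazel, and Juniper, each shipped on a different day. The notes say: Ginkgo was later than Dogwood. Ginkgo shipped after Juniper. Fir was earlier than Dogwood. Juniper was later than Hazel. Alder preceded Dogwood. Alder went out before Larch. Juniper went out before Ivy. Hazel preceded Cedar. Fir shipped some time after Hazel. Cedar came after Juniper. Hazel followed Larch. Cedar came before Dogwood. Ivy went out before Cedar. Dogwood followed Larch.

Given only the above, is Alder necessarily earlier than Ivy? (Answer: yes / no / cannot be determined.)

Chain the constraints: Alder → Larch → Hazel → Juniper → Ivy. Each link is directly stated, so Alder comes before Ivy.

yes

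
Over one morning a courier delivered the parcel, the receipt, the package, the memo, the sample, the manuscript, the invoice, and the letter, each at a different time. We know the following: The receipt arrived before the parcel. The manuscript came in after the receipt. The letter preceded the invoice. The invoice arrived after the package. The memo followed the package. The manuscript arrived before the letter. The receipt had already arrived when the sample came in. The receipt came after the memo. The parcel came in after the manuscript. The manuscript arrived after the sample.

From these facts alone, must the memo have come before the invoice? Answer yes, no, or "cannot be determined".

yes

Chain the constraints: the memo → the receipt → the manuscript → the letter → the invoice. Each link is directly stated, so the memo comes before the invoice.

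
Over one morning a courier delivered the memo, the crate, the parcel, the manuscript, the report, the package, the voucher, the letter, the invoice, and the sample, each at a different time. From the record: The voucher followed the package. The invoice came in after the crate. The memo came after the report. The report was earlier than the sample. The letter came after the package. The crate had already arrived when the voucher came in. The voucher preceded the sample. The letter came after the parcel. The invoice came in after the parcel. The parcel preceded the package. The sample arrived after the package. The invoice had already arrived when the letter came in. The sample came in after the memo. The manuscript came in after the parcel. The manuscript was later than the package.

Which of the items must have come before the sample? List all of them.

the crate, the memo, the package, the parcel, the report, the voucher

Directly stated before the sample: the memo, the package, the report, and the voucher.
The crate reaches the sample via the crate → the voucher → the sample.
The parcel reaches the sample via the parcel → the package → the sample.
No chain forces the manuscript (or any of the others) ahead of the sample.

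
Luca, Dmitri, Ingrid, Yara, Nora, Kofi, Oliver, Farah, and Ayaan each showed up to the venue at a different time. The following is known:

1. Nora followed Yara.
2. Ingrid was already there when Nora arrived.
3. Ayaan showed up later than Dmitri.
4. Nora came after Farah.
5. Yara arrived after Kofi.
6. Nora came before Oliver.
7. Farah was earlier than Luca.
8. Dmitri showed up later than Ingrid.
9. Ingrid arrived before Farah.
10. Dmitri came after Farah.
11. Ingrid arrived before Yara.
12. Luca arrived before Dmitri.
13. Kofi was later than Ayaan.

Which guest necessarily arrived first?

Ingrid has a chain of constraints placing them before every other guest, so Ingrid must be first.

Ingrid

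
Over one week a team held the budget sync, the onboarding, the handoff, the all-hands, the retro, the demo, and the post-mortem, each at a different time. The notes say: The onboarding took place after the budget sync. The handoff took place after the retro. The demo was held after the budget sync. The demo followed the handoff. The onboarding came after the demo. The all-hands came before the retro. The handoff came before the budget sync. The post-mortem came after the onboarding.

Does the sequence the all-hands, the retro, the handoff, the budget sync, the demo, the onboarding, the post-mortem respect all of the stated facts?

yes

Check each stated constraint against the proposed order — e.g. the budget sync is ahead of the onboarding; the handoff is ahead of the demo. Every pair is in the required order; nothing is violated.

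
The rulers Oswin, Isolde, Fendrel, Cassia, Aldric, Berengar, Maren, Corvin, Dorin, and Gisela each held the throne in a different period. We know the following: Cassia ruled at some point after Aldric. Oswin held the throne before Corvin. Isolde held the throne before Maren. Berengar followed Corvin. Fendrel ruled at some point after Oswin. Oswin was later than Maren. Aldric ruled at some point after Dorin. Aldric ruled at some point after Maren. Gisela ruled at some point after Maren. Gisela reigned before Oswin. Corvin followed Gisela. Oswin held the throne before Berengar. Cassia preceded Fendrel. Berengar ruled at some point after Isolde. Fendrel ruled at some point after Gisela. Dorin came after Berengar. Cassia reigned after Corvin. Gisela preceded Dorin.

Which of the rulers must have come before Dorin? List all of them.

Berengar, Corvin, Gisela, Isolde, Maren, Oswin

Directly stated before Dorin: Berengar and Gisela.
Corvin reaches Dorin via Corvin → Berengar → Dorin.
Isolde reaches Dorin via Isolde → Berengar → Dorin.
Maren reaches Dorin via Maren → Gisela → Dorin.
Likewise Oswin reaches Dorin by chaining the stated constraints.
No chain forces Cassia (or any of the others) ahead of Dorin.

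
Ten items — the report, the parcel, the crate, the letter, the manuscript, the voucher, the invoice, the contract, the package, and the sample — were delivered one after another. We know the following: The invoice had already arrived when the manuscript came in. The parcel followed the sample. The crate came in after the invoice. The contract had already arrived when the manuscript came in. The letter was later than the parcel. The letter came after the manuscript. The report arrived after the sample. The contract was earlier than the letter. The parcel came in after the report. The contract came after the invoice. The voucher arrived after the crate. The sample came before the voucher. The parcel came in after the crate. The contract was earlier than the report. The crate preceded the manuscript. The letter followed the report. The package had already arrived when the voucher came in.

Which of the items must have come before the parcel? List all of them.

the contract, the crate, the invoice, the report, the sample

Directly stated before the parcel: the crate, the report, and the sample.
The contract reaches the parcel via the contract → the report → the parcel.
The invoice reaches the parcel via the invoice → the crate → the parcel.
No chain forces the package (or any of the others) ahead of the parcel.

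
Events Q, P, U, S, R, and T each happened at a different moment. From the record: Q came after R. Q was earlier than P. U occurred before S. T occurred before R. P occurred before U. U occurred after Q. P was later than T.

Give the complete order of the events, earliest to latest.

T, R, Q, P, U, S

The constraints fix every adjacent pair, so only one ordering works:
T → R → Q → P → U → S.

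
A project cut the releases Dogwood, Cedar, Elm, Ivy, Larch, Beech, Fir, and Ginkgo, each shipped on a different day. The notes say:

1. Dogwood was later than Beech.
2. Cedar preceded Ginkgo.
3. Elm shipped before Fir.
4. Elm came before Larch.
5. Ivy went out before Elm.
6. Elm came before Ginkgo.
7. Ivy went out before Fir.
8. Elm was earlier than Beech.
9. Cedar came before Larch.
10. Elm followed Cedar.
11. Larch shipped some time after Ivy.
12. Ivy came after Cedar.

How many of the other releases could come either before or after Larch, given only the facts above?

Forced before Larch: Cedar, Elm, and Ivy.
That leaves Beech, Dogwood, Fir, and Ginkgo with no forced order relative to Larch — 4.

4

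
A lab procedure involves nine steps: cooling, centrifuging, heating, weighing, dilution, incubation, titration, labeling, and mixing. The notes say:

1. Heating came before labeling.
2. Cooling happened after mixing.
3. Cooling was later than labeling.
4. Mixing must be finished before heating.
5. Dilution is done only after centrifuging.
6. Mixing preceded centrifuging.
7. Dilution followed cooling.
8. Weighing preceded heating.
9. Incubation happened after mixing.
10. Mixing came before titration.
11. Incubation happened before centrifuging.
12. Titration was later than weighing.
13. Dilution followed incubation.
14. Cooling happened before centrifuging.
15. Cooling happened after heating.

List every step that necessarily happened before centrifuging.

Directly stated before centrifuging: cooling, incubation, and mixing.
Heating reaches centrifuging via heating → cooling → centrifuging.
Labeling reaches centrifuging via labeling → cooling → centrifuging.
Weighing reaches centrifuging via weighing → heating → cooling → centrifuging.
No chain forces titration (or any of the others) ahead of centrifuging.

cooling, heating, incubation, labeling, mixing, weighing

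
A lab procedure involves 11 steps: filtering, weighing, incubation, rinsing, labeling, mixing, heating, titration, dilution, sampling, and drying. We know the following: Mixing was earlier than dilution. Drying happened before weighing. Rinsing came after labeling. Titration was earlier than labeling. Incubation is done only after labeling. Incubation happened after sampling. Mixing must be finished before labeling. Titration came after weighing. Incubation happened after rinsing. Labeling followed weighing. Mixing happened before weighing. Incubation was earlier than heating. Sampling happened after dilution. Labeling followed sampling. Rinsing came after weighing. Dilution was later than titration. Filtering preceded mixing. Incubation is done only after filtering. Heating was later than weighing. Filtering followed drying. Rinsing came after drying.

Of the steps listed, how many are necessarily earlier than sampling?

Directly stated before sampling: dilution.
Drying reaches sampling via drying → filtering → mixing → dilution → sampling.
Filtering reaches sampling via filtering → mixing → dilution → sampling.
Mixing reaches sampling via mixing → dilution → sampling.
Likewise titration and weighing each reach sampling by chaining the stated constraints.
That's dilution, drying, filtering, mixing, titration, and weighing — 6 in all.

6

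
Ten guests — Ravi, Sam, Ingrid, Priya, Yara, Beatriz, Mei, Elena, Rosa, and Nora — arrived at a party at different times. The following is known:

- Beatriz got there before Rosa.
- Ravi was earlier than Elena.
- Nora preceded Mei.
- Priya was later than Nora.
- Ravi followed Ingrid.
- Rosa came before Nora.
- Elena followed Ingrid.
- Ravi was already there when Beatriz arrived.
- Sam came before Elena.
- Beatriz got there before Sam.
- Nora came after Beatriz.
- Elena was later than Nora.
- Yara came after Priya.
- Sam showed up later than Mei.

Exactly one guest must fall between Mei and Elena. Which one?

Tracing the constraints gives Mei → Sam → Elena, so Sam sits after Mei and before Elena.
No other guest is forced both after Mei and before Elena.

Sam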